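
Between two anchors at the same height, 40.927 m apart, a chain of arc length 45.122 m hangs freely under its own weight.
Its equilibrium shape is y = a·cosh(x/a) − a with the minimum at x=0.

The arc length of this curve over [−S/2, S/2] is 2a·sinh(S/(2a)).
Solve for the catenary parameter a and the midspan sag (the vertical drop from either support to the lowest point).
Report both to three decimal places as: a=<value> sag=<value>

seed: a₀ = √(S³/(24(L−S))) = √(40.927³/(24·4.195)) = 26.094157
iter 1: u=0.784218  f(a)=+1.309e-01  f'(a)=-3.417e-01  a ← 26.094157 − (+1.309e-01/-3.417e-01) = 26.477197
iter 2: u=0.772873  f(a)=+2.938e-03  f'(a)=-3.266e-01  a ← 26.477197 − (+2.938e-03/-3.266e-01) = 26.486194
iter 3: u=0.772610  f(a)=+1.555e-06  f'(a)=-3.262e-01  a ← 26.486194 − (+1.555e-06/-3.262e-01) = 26.486199
iter 4: u=0.772610  f(a)=+4.476e-13  f'(a)=-3.262e-01  a ← 26.486199 − (+4.476e-13/-3.262e-01) = 26.486199
converged: |Δa| < 1e-12 after 4 iterations
sag = a·(cosh(S/(2a)) − 1) = 26.486199·(cosh(0.772610) − 1) = 8.306292
T_max/T_min = cosh(S/(2a)) = 1.313608

a=26.486 sag=8.306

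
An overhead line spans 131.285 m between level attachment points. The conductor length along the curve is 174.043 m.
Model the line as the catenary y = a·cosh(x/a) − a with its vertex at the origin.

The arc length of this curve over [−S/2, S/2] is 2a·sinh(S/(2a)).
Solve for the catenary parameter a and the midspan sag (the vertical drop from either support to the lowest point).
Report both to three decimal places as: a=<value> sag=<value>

a=49.099 sag=50.818

seed: a₀ = √(S³/(24(L−S))) = √(131.285³/(24·42.758)) = 46.957866
iter 1: u=1.397902  f(a)=+4.377e+00  f'(a)=-2.203e+00  a ← 46.957866 − (+4.377e+00/-2.203e+00) = 48.945148
iter 2: u=1.341144  f(a)=+2.932e-01  f'(a)=-1.917e+00  a ← 48.945148 − (+2.932e-01/-1.917e+00) = 49.098136
iter 3: u=1.336965  f(a)=+1.525e-03  f'(a)=-1.897e+00  a ← 49.098136 − (+1.525e-03/-1.897e+00) = 49.098940
iter 4: u=1.336943  f(a)=+4.169e-08  f'(a)=-1.897e+00  a ← 49.098940 − (+4.169e-08/-1.897e+00) = 49.098940
iter 5: u=1.336943  f(a)=-2.842e-14  f'(a)=-1.897e+00  a ← 49.098940 − (-2.842e-14/-1.897e+00) = 49.098940
converged: |Δa| < 1e-12 after 5 iterations
sag = a·(cosh(S/(2a)) − 1) = 49.098940·(cosh(1.336943) − 1) = 50.818263
T_max/T_min = cosh(S/(2a)) = 2.035018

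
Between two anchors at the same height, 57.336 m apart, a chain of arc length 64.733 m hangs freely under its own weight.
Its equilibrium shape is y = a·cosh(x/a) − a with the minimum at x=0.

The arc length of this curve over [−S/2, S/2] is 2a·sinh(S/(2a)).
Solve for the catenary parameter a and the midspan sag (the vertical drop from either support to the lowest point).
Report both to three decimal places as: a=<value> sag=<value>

seed: a₀ = √(S³/(24(L−S))) = √(57.336³/(24·7.397)) = 32.584245
iter 1: u=0.879812  f(a)=+2.916e-01  f'(a)=-4.902e-01  a ← 32.584245 − (+2.916e-01/-4.902e-01) = 33.179207
iter 2: u=0.864035  f(a)=+8.179e-03  f'(a)=-4.630e-01  a ← 33.179207 − (+8.179e-03/-4.630e-01) = 33.196872
iter 3: u=0.863575  f(a)=+6.845e-06  f'(a)=-4.622e-01  a ← 33.196872 − (+6.845e-06/-4.622e-01) = 33.196887
iter 4: u=0.863575  f(a)=+4.817e-12  f'(a)=-4.622e-01  a ← 33.196887 − (+4.817e-12/-4.622e-01) = 33.196887
converged: |Δa| < 1e-12 after 4 iterations
sag = a·(cosh(S/(2a)) − 1) = 33.196887·(cosh(0.863575) − 1) = 13.167147
T_max/T_min = cosh(S/(2a)) = 1.396638

a=33.197 sag=13.167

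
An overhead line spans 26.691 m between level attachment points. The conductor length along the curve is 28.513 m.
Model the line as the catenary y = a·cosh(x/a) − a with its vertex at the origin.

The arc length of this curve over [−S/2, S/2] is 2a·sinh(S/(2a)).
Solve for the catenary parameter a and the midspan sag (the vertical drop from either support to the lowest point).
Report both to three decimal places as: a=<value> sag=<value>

a=21.063 sag=4.371

seed: a₀ = √(S³/(24(L−S))) = √(26.691³/(24·1.822)) = 20.852948
iter 1: u=0.639981  f(a)=+3.768e-02  f'(a)=-1.820e-01  a ← 20.852948 − (+3.768e-02/-1.820e-01) = 21.059960
iter 2: u=0.633691  f(a)=+5.684e-04  f'(a)=-1.766e-01  a ← 21.059960 − (+5.684e-04/-1.766e-01) = 21.063180
iter 3: u=0.633594  f(a)=+1.338e-07  f'(a)=-1.765e-01  a ← 21.063180 − (+1.338e-07/-1.765e-01) = 21.063181
iter 4: u=0.633594  f(a)=+1.066e-14  f'(a)=-1.765e-01  a ← 21.063181 − (+1.066e-14/-1.765e-01) = 21.063181
converged: |Δa| < 1e-12 after 4 iterations
sag = a·(cosh(S/(2a)) − 1) = 21.063181·(cosh(0.633594) − 1) = 4.371154
T_max/T_min = cosh(S/(2a)) = 1.207526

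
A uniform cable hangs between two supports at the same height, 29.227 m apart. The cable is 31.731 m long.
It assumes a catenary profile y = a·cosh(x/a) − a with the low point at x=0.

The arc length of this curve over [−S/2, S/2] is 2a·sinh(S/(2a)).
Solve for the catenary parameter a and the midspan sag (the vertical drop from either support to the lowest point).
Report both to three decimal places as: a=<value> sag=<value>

seed: a₀ = √(S³/(24(L−S))) = √(29.227³/(24·2.504)) = 20.382318
iter 1: u=0.716969  f(a)=+6.515e-02  f'(a)=-2.586e-01  a ← 20.382318 − (+6.515e-02/-2.586e-01) = 20.634290
iter 2: u=0.708214  f(a)=+1.228e-03  f'(a)=-2.489e-01  a ← 20.634290 − (+1.228e-03/-2.489e-01) = 20.639223
iter 3: u=0.708045  f(a)=+4.547e-07  f'(a)=-2.487e-01  a ← 20.639223 − (+4.547e-07/-2.487e-01) = 20.639225
iter 4: u=0.708045  f(a)=+6.750e-14  f'(a)=-2.487e-01  a ← 20.639225 − (+6.750e-14/-2.487e-01) = 20.639225
converged: |Δa| < 1e-12 after 4 iterations
sag = a·(cosh(S/(2a)) − 1) = 20.639225·(cosh(0.708045) − 1) = 5.393287
T_max/T_min = cosh(S/(2a)) = 1.261312

a=20.639 sag=5.393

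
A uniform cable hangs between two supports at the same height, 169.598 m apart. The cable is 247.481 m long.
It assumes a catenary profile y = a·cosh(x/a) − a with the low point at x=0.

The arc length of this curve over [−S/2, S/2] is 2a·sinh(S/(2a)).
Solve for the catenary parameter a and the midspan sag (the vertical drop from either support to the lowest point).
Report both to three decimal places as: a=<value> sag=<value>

a=54.289 sag=80.837

seed: a₀ = √(S³/(24(L−S))) = √(169.598³/(24·77.883)) = 51.086263
iter 1: u=1.659918  f(a)=+1.146e+01  f'(a)=-3.976e+00  a ← 51.086263 − (+1.146e+01/-3.976e+00) = 53.968691
iter 2: u=1.571263  f(a)=+1.042e+00  f'(a)=-3.284e+00  a ← 53.968691 − (+1.042e+00/-3.284e+00) = 54.285892
iter 3: u=1.562082  f(a)=+1.050e-02  f'(a)=-3.218e+00  a ← 54.285892 − (+1.050e-02/-3.218e+00) = 54.289156
iter 4: u=1.561988  f(a)=+1.091e-06  f'(a)=-3.217e+00  a ← 54.289156 − (+1.091e-06/-3.217e+00) = 54.289156
iter 5: u=1.561988  f(a)=+5.684e-14  f'(a)=-3.217e+00  a ← 54.289156 − (+5.684e-14/-3.217e+00) = 54.289156
converged: |Δa| < 1e-12 after 5 iterations
sag = a·(cosh(S/(2a)) − 1) = 54.289156·(cosh(1.561988) − 1) = 80.836799
T_max/T_min = cosh(S/(2a)) = 2.489005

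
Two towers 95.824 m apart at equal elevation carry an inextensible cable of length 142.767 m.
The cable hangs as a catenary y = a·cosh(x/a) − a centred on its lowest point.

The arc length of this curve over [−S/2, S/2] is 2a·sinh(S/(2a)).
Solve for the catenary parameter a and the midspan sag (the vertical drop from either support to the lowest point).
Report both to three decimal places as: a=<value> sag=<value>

seed: a₀ = √(S³/(24(L−S))) = √(95.824³/(24·46.943)) = 27.946048
iter 1: u=1.714446  f(a)=+7.402e+00  f'(a)=-4.457e+00  a ← 27.946048 − (+7.402e+00/-4.457e+00) = 29.607009
iter 2: u=1.618265  f(a)=+7.113e-01  f'(a)=-3.638e+00  a ← 29.607009 − (+7.113e-01/-3.638e+00) = 29.802528
iter 3: u=1.607649  f(a)=+8.108e-03  f'(a)=-3.555e+00  a ← 29.802528 − (+8.108e-03/-3.555e+00) = 29.804808
iter 4: u=1.607526  f(a)=+1.080e-06  f'(a)=-3.554e+00  a ← 29.804808 − (+1.080e-06/-3.554e+00) = 29.804809
iter 5: u=1.607526  f(a)=+0.000e+00  f'(a)=-3.554e+00  a ← 29.804809 − (+0.000e+00/-3.554e+00) = 29.804809
converged: |Δa| < 1e-12 after 5 iterations
sag = a·(cosh(S/(2a)) − 1) = 29.804809·(cosh(1.607526) − 1) = 47.551062
T_max/T_min = cosh(S/(2a)) = 2.595416

a=29.805 sag=47.551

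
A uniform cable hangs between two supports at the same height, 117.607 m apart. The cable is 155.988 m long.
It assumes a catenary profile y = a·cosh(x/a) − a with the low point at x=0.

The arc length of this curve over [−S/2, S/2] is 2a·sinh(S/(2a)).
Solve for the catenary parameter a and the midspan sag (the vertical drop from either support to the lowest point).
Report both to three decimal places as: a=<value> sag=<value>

a=43.943 sag=45.578

seed: a₀ = √(S³/(24(L−S))) = √(117.607³/(24·38.381)) = 42.022898
iter 1: u=1.399320  f(a)=+3.938e+00  f'(a)=-2.210e+00  a ← 42.022898 − (+3.938e+00/-2.210e+00) = 43.804439
iter 2: u=1.342410  f(a)=+2.643e-01  f'(a)=-1.923e+00  a ← 43.804439 − (+2.643e-01/-1.923e+00) = 43.941877
iter 3: u=1.338211  f(a)=+1.379e-03  f'(a)=-1.903e+00  a ← 43.941877 − (+1.379e-03/-1.903e+00) = 43.942602
iter 4: u=1.338189  f(a)=+3.802e-08  f'(a)=-1.903e+00  a ← 43.942602 − (+3.802e-08/-1.903e+00) = 43.942602
iter 5: u=1.338189  f(a)=+0.000e+00  f'(a)=-1.903e+00  a ← 43.942602 − (+0.000e+00/-1.903e+00) = 43.942602
converged: |Δa| < 1e-12 after 5 iterations
sag = a·(cosh(S/(2a)) − 1) = 43.942602·(cosh(1.338189) − 1) = 45.578436
T_max/T_min = cosh(S/(2a)) = 2.037227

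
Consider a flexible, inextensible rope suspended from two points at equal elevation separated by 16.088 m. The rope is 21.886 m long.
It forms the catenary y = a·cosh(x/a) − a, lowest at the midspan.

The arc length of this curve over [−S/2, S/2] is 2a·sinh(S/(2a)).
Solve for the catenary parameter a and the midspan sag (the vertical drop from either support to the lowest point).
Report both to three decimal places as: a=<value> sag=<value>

a=5.744 sag=6.615

seed: a₀ = √(S³/(24(L−S))) = √(16.088³/(24·5.798)) = 5.470265
iter 1: u=1.470496  f(a)=+6.601e-01  f'(a)=-2.615e+00  a ← 5.470265 − (+6.601e-01/-2.615e+00) = 5.722699
iter 2: u=1.405630  f(a)=+4.844e-02  f'(a)=-2.244e+00  a ← 5.722699 − (+4.844e-02/-2.244e+00) = 5.744287
iter 3: u=1.400348  f(a)=+3.066e-04  f'(a)=-2.216e+00  a ← 5.744287 − (+3.066e-04/-2.216e+00) = 5.744425
iter 4: u=1.400314  f(a)=+1.245e-08  f'(a)=-2.216e+00  a ← 5.744425 − (+1.245e-08/-2.216e+00) = 5.744425
iter 5: u=1.400314  f(a)=+0.000e+00  f'(a)=-2.216e+00  a ← 5.744425 − (+0.000e+00/-2.216e+00) = 5.744425
converged: |Δa| < 1e-12 after 5 iterations
sag = a·(cosh(S/(2a)) − 1) = 5.744425·(cosh(1.400314) − 1) = 6.614688
T_max/T_min = cosh(S/(2a)) = 2.151497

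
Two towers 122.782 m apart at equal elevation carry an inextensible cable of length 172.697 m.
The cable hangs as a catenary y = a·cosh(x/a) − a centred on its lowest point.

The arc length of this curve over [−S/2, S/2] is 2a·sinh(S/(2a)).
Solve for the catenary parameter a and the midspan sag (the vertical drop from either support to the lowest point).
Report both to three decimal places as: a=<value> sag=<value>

a=41.511 sag=54.297

seed: a₀ = √(S³/(24(L−S))) = √(122.782³/(24·49.915)) = 39.307995
iter 1: u=1.561794  f(a)=+6.453e+00  f'(a)=-3.216e+00  a ← 39.307995 − (+6.453e+00/-3.216e+00) = 41.314884
iter 2: u=1.485929  f(a)=+5.272e-01  f'(a)=-2.710e+00  a ← 41.314884 − (+5.272e-01/-2.710e+00) = 41.509415
iter 3: u=1.478966  f(a)=+4.209e-03  f'(a)=-2.667e+00  a ← 41.509415 − (+4.209e-03/-2.667e+00) = 41.510993
iter 4: u=1.478909  f(a)=+2.731e-07  f'(a)=-2.666e+00  a ← 41.510993 − (+2.731e-07/-2.666e+00) = 41.510994
iter 5: u=1.478909  f(a)=+0.000e+00  f'(a)=-2.666e+00  a ← 41.510994 − (+0.000e+00/-2.666e+00) = 41.510994
converged: |Δa| < 1e-12 after 5 iterations
sag = a·(cosh(S/(2a)) − 1) = 41.510994·(cosh(1.478909) − 1) = 54.297284
T_max/T_min = cosh(S/(2a)) = 2.308022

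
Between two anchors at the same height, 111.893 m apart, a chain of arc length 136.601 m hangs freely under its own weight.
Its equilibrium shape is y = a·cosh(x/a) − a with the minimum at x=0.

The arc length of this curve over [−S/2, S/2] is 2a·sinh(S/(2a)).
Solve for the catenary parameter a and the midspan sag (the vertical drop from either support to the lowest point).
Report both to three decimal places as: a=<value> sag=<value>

seed: a₀ = √(S³/(24(L−S))) = √(111.893³/(24·24.708)) = 48.604889
iter 1: u=1.151047  f(a)=+1.689e+00  f'(a)=-1.158e+00  a ← 48.604889 − (+1.689e+00/-1.158e+00) = 50.063871
iter 2: u=1.117502  f(a)=+7.905e-02  f'(a)=-1.052e+00  a ← 50.063871 − (+7.905e-02/-1.052e+00) = 50.139025
iter 3: u=1.115827  f(a)=+1.919e-04  f'(a)=-1.047e+00  a ← 50.139025 − (+1.919e-04/-1.047e+00) = 50.139208
iter 4: u=1.115823  f(a)=+1.137e-09  f'(a)=-1.047e+00  a ← 50.139208 − (+1.137e-09/-1.047e+00) = 50.139208
iter 5: u=1.115823  f(a)=+5.684e-14  f'(a)=-1.047e+00  a ← 50.139208 − (+5.684e-14/-1.047e+00) = 50.139208
converged: |Δa| < 1e-12 after 5 iterations
sag = a·(cosh(S/(2a)) − 1) = 50.139208·(cosh(1.115823) − 1) = 34.589173
T_max/T_min = cosh(S/(2a)) = 1.689863

a=50.139 sag=34.589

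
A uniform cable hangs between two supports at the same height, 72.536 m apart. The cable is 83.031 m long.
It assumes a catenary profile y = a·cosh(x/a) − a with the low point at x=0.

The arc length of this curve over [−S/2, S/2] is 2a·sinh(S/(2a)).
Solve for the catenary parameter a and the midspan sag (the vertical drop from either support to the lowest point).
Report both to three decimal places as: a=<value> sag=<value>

a=39.743 sag=17.729

seed: a₀ = √(S³/(24(L−S))) = √(72.536³/(24·10.495)) = 38.925443
iter 1: u=0.931730  f(a)=+4.651e-01  f'(a)=-5.875e-01  a ← 38.925443 − (+4.651e-01/-5.875e-01) = 39.717032
iter 2: u=0.913160  f(a)=+1.457e-02  f'(a)=-5.512e-01  a ← 39.717032 − (+1.457e-02/-5.512e-01) = 39.743455
iter 3: u=0.912553  f(a)=+1.531e-05  f'(a)=-5.501e-01  a ← 39.743455 − (+1.531e-05/-5.501e-01) = 39.743482
iter 4: u=0.912552  f(a)=+1.695e-11  f'(a)=-5.501e-01  a ← 39.743482 − (+1.695e-11/-5.501e-01) = 39.743482
converged: |Δa| < 1e-12 after 4 iterations
sag = a·(cosh(S/(2a)) − 1) = 39.743482·(cosh(0.912552) − 1) = 17.728956
T_max/T_min = cosh(S/(2a)) = 1.446085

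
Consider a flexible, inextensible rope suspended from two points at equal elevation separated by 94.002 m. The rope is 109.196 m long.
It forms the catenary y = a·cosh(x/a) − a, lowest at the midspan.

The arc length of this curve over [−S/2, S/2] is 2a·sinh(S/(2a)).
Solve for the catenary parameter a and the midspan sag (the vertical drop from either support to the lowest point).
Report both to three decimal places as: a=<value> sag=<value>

seed: a₀ = √(S³/(24(L−S))) = √(94.002³/(24·15.194)) = 47.726980
iter 1: u=0.984789  f(a)=+7.540e-01  f'(a)=-7.006e-01  a ← 47.726980 − (+7.540e-01/-7.006e-01) = 48.803165
iter 2: u=0.963073  f(a)=+2.626e-02  f'(a)=-6.526e-01  a ← 48.803165 − (+2.626e-02/-6.526e-01) = 48.843399
iter 3: u=0.962279  f(a)=+3.439e-05  f'(a)=-6.509e-01  a ← 48.843399 − (+3.439e-05/-6.509e-01) = 48.843452
iter 4: u=0.962278  f(a)=+5.915e-11  f'(a)=-6.509e-01  a ← 48.843452 − (+5.915e-11/-6.509e-01) = 48.843452
iter 5: u=0.962278  f(a)=-1.421e-14  f'(a)=-6.509e-01  a ← 48.843452 − (-1.421e-14/-6.509e-01) = 48.843452
converged: |Δa| < 1e-12 after 5 iterations
sag = a·(cosh(S/(2a)) − 1) = 48.843452·(cosh(0.962278) − 1) = 24.413796
T_max/T_min = cosh(S/(2a)) = 1.499838

a=48.843 sag=24.414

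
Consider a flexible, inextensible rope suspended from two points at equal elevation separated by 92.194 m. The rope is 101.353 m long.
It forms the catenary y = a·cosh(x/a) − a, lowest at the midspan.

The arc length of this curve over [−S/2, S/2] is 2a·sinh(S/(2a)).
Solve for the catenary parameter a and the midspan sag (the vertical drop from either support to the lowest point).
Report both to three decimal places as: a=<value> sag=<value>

a=60.577 sag=18.402

seed: a₀ = √(S³/(24(L−S))) = √(92.194³/(24·9.159)) = 59.706874
iter 1: u=0.772055  f(a)=+2.769e-01  f'(a)=-3.255e-01  a ← 59.706874 − (+2.769e-01/-3.255e-01) = 60.557545
iter 2: u=0.761210  f(a)=+6.028e-03  f'(a)=-3.114e-01  a ← 60.557545 − (+6.028e-03/-3.114e-01) = 60.576901
iter 3: u=0.760967  f(a)=+2.999e-06  f'(a)=-3.111e-01  a ← 60.576901 − (+2.999e-06/-3.111e-01) = 60.576911
iter 4: u=0.760967  f(a)=+7.532e-13  f'(a)=-3.111e-01  a ← 60.576911 − (+7.532e-13/-3.111e-01) = 60.576911
converged: |Δa| < 1e-12 after 4 iterations
sag = a·(cosh(S/(2a)) − 1) = 60.576911·(cosh(0.760967) − 1) = 18.402009
T_max/T_min = cosh(S/(2a)) = 1.303779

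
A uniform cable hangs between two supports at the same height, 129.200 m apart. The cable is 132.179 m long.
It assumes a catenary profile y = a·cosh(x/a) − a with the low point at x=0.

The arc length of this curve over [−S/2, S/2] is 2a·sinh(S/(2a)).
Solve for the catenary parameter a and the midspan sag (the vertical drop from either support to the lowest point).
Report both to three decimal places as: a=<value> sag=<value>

seed: a₀ = √(S³/(24(L−S))) = √(129.200³/(24·2.979)) = 173.681235
iter 1: u=0.371946  f(a)=+2.067e-02  f'(a)=-3.478e-02  a ← 173.681235 − (+2.067e-02/-3.478e-02) = 174.275646
iter 2: u=0.370677  f(a)=+1.066e-04  f'(a)=-3.442e-02  a ← 174.275646 − (+1.066e-04/-3.442e-02) = 174.278743
iter 3: u=0.370671  f(a)=+2.868e-09  f'(a)=-3.442e-02  a ← 174.278743 − (+2.868e-09/-3.442e-02) = 174.278743
iter 4: u=0.370671  f(a)=+2.842e-14  f'(a)=-3.442e-02  a ← 174.278743 − (+2.842e-14/-3.442e-02) = 174.278743
converged: |Δa| < 1e-12 after 4 iterations
sag = a·(cosh(S/(2a)) − 1) = 174.278743·(cosh(0.370671) − 1) = 12.110372
T_max/T_min = cosh(S/(2a)) = 1.069489

a=174.279 sag=12.110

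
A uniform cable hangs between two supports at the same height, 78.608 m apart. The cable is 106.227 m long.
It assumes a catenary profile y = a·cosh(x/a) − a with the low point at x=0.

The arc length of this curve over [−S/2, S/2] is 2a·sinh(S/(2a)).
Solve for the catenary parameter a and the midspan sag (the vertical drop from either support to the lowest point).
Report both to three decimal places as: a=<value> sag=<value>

seed: a₀ = √(S³/(24(L−S))) = √(78.608³/(24·27.619)) = 27.070141
iter 1: u=1.451932  f(a)=+3.062e+00  f'(a)=-2.504e+00  a ← 27.070141 − (+3.062e+00/-2.504e+00) = 28.292657
iter 2: u=1.389194  f(a)=+2.196e-01  f'(a)=-2.157e+00  a ← 28.292657 − (+2.196e-01/-2.157e+00) = 28.394480
iter 3: u=1.384213  f(a)=+1.323e-03  f'(a)=-2.131e+00  a ← 28.394480 − (+1.323e-03/-2.131e+00) = 28.395101
iter 4: u=1.384182  f(a)=+4.866e-08  f'(a)=-2.131e+00  a ← 28.395101 − (+4.866e-08/-2.131e+00) = 28.395101
iter 5: u=1.384182  f(a)=+0.000e+00  f'(a)=-2.131e+00  a ← 28.395101 − (+0.000e+00/-2.131e+00) = 28.395101
converged: |Δa| < 1e-12 after 5 iterations
sag = a·(cosh(S/(2a)) − 1) = 28.395101·(cosh(1.384182) − 1) = 31.832182
T_max/T_min = cosh(S/(2a)) = 2.121045

a=28.395 sag=31.832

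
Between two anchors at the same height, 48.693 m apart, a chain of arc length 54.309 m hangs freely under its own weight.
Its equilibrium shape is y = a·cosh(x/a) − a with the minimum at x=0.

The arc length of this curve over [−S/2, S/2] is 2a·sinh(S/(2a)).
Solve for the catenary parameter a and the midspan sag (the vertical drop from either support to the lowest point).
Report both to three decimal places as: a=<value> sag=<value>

seed: a₀ = √(S³/(24(L−S))) = √(48.693³/(24·5.616)) = 29.267163
iter 1: u=0.831871  f(a)=+1.975e-01  f'(a)=-4.110e-01  a ← 29.267163 − (+1.975e-01/-4.110e-01) = 29.747820
iter 2: u=0.818430  f(a)=+4.972e-03  f'(a)=-3.905e-01  a ← 29.747820 − (+4.972e-03/-3.905e-01) = 29.760551
iter 3: u=0.818080  f(a)=+3.329e-06  f'(a)=-3.900e-01  a ← 29.760551 − (+3.329e-06/-3.900e-01) = 29.760559
iter 4: u=0.818079  f(a)=+1.492e-12  f'(a)=-3.900e-01  a ← 29.760559 − (+1.492e-12/-3.900e-01) = 29.760559
converged: |Δa| < 1e-12 after 4 iterations
sag = a·(cosh(S/(2a)) − 1) = 29.760559·(cosh(0.818079) − 1) = 10.526632
T_max/T_min = cosh(S/(2a)) = 1.353711

a=29.761 sag=10.527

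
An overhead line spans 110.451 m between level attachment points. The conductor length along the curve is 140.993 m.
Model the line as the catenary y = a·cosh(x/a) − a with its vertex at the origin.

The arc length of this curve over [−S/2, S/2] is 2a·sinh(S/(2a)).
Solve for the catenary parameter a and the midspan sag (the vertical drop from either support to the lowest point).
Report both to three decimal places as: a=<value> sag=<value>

seed: a₀ = √(S³/(24(L−S))) = √(110.451³/(24·30.542)) = 42.874604
iter 1: u=1.288070  f(a)=+2.636e+00  f'(a)=-1.676e+00  a ← 42.874604 − (+2.636e+00/-1.676e+00) = 44.447879
iter 2: u=1.242478  f(a)=+1.520e-01  f'(a)=-1.487e+00  a ← 44.447879 − (+1.520e-01/-1.487e+00) = 44.550106
iter 3: u=1.239627  f(a)=+5.743e-04  f'(a)=-1.476e+00  a ← 44.550106 − (+5.743e-04/-1.476e+00) = 44.550495
iter 4: u=1.239616  f(a)=+8.263e-09  f'(a)=-1.476e+00  a ← 44.550495 − (+8.263e-09/-1.476e+00) = 44.550495
iter 5: u=1.239616  f(a)=+0.000e+00  f'(a)=-1.476e+00  a ← 44.550495 − (+0.000e+00/-1.476e+00) = 44.550495
converged: |Δa| < 1e-12 after 5 iterations
sag = a·(cosh(S/(2a)) − 1) = 44.550495·(cosh(1.239616) − 1) = 38.843169
T_max/T_min = cosh(S/(2a)) = 1.871891

a=44.550 sag=38.843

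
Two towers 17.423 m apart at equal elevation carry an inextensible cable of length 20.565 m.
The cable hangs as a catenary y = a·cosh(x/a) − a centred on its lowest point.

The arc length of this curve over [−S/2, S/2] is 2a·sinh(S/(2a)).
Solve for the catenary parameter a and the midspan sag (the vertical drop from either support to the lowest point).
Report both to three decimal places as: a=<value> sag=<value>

a=8.593 sag=4.808

seed: a₀ = √(S³/(24(L−S))) = √(17.423³/(24·3.142)) = 8.374824
iter 1: u=1.040201  f(a)=+1.744e-01  f'(a)=-8.347e-01  a ← 8.374824 − (+1.744e-01/-8.347e-01) = 8.583790
iter 2: u=1.014878  f(a)=+6.742e-03  f'(a)=-7.713e-01  a ← 8.583790 − (+6.742e-03/-7.713e-01) = 8.592530
iter 3: u=1.013846  f(a)=+1.097e-05  f'(a)=-7.688e-01  a ← 8.592530 − (+1.097e-05/-7.688e-01) = 8.592545
iter 4: u=1.013844  f(a)=+2.913e-11  f'(a)=-7.688e-01  a ← 8.592545 − (+2.913e-11/-7.688e-01) = 8.592545
iter 5: u=1.013844  f(a)=+1.066e-14  f'(a)=-7.688e-01  a ← 8.592545 − (+1.066e-14/-7.688e-01) = 8.592545
converged: |Δa| < 1e-12 after 5 iterations
sag = a·(cosh(S/(2a)) − 1) = 8.592545·(cosh(1.013844) − 1) = 4.807516
T_max/T_min = cosh(S/(2a)) = 1.559499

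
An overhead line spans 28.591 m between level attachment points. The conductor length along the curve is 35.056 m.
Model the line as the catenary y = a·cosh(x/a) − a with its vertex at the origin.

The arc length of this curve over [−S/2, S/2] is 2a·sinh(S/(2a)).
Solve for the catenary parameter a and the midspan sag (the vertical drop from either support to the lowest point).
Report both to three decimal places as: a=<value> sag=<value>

a=12.669 sag=8.958

seed: a₀ = √(S³/(24(L−S))) = √(28.591³/(24·6.465)) = 12.273096
iter 1: u=1.164784  f(a)=+4.530e-01  f'(a)=-1.204e+00  a ← 12.273096 − (+4.530e-01/-1.204e+00) = 12.649477
iter 2: u=1.130126  f(a)=+2.167e-02  f'(a)=-1.091e+00  a ← 12.649477 − (+2.167e-02/-1.091e+00) = 12.669345
iter 3: u=1.128354  f(a)=+5.513e-05  f'(a)=-1.085e+00  a ← 12.669345 − (+5.513e-05/-1.085e+00) = 12.669395
iter 4: u=1.128349  f(a)=+3.587e-10  f'(a)=-1.085e+00  a ← 12.669395 − (+3.587e-10/-1.085e+00) = 12.669395
iter 5: u=1.128349  f(a)=+0.000e+00  f'(a)=-1.085e+00  a ← 12.669395 − (+0.000e+00/-1.085e+00) = 12.669395
converged: |Δa| < 1e-12 after 5 iterations
sag = a·(cosh(S/(2a)) − 1) = 12.669395·(cosh(1.128349) − 1) = 8.958003
T_max/T_min = cosh(S/(2a)) = 1.707058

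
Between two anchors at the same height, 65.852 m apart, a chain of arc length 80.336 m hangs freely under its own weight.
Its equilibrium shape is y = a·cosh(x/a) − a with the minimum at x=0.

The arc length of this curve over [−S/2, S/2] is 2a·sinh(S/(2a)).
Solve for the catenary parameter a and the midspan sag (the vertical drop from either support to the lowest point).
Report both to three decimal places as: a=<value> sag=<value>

a=29.563 sag=20.311

seed: a₀ = √(S³/(24(L−S))) = √(65.852³/(24·14.484)) = 28.661808
iter 1: u=1.148776  f(a)=+9.863e-01  f'(a)=-1.151e+00  a ← 28.661808 − (+9.863e-01/-1.151e+00) = 29.519087
iter 2: u=1.115414  f(a)=+4.598e-02  f'(a)=-1.045e+00  a ← 29.519087 − (+4.598e-02/-1.045e+00) = 29.563068
iter 3: u=1.113755  f(a)=+1.108e-04  f'(a)=-1.040e+00  a ← 29.563068 − (+1.108e-04/-1.040e+00) = 29.563174
iter 4: u=1.113751  f(a)=+6.460e-10  f'(a)=-1.040e+00  a ← 29.563174 − (+6.460e-10/-1.040e+00) = 29.563174
iter 5: u=1.113751  f(a)=-1.421e-14  f'(a)=-1.040e+00  a ← 29.563174 − (-1.421e-14/-1.040e+00) = 29.563174
converged: |Δa| < 1e-12 after 5 iterations
sag = a·(cosh(S/(2a)) − 1) = 29.563174·(cosh(1.113751) − 1) = 20.311163
T_max/T_min = cosh(S/(2a)) = 1.687043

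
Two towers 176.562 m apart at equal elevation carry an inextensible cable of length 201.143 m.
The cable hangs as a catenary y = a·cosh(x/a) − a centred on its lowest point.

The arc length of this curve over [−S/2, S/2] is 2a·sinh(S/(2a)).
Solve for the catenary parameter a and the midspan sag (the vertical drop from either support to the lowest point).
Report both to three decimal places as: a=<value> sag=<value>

a=98.547 sag=42.258

seed: a₀ = √(S³/(24(L−S))) = √(176.562³/(24·24.581)) = 96.591846
iter 1: u=0.913959  f(a)=+1.047e+00  f'(a)=-5.528e-01  a ← 96.591846 − (+1.047e+00/-5.528e-01) = 98.486503
iter 2: u=0.896377  f(a)=+3.161e-02  f'(a)=-5.199e-01  a ← 98.486503 − (+3.161e-02/-5.199e-01) = 98.547306
iter 3: u=0.895824  f(a)=+3.078e-05  f'(a)=-5.188e-01  a ← 98.547306 − (+3.078e-05/-5.188e-01) = 98.547365
iter 4: u=0.895823  f(a)=+2.925e-11  f'(a)=-5.188e-01  a ← 98.547365 − (+2.925e-11/-5.188e-01) = 98.547365
converged: |Δa| < 1e-12 after 4 iterations
sag = a·(cosh(S/(2a)) − 1) = 98.547365·(cosh(0.895823) − 1) = 42.258209
T_max/T_min = cosh(S/(2a)) = 1.428811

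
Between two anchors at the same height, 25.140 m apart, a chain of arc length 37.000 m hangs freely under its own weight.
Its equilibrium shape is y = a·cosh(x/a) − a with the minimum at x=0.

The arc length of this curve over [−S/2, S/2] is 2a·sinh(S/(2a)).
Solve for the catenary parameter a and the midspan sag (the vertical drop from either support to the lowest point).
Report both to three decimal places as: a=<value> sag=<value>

a=7.951 sag=12.185

seed: a₀ = √(S³/(24(L−S))) = √(25.140³/(24·11.860)) = 7.471365
iter 1: u=1.682424  f(a)=+1.796e+00  f'(a)=-4.169e+00  a ← 7.471365 − (+1.796e+00/-4.169e+00) = 7.902192
iter 2: u=1.590698  f(a)=+1.671e-01  f'(a)=-3.427e+00  a ← 7.902192 − (+1.671e-01/-3.427e+00) = 7.950953
iter 3: u=1.580943  f(a)=+1.773e-03  f'(a)=-3.354e+00  a ← 7.950953 − (+1.773e-03/-3.354e+00) = 7.951481
iter 4: u=1.580838  f(a)=+2.044e-07  f'(a)=-3.353e+00  a ← 7.951481 − (+2.044e-07/-3.353e+00) = 7.951481
iter 5: u=1.580838  f(a)=+7.105e-15  f'(a)=-3.353e+00  a ← 7.951481 − (+7.105e-15/-3.353e+00) = 7.951481
converged: |Δa| < 1e-12 after 5 iterations
sag = a·(cosh(S/(2a)) − 1) = 7.951481·(cosh(1.580838) − 1) = 12.184955
T_max/T_min = cosh(S/(2a)) = 2.532413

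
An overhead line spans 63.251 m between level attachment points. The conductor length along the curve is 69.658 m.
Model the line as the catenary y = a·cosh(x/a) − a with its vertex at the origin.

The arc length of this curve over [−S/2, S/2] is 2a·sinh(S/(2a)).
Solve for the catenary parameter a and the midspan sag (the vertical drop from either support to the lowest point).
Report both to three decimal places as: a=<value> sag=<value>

seed: a₀ = √(S³/(24(L−S))) = √(63.251³/(24·6.407)) = 40.566553
iter 1: u=0.779595  f(a)=+1.975e-01  f'(a)=-3.355e-01  a ← 40.566553 − (+1.975e-01/-3.355e-01) = 41.155355
iter 2: u=0.768442  f(a)=+4.383e-03  f'(a)=-3.208e-01  a ← 41.155355 − (+4.383e-03/-3.208e-01) = 41.169020
iter 3: u=0.768187  f(a)=+2.266e-06  f'(a)=-3.204e-01  a ← 41.169020 − (+2.266e-06/-3.204e-01) = 41.169027
iter 4: u=0.768187  f(a)=+6.253e-13  f'(a)=-3.204e-01  a ← 41.169027 − (+6.253e-13/-3.204e-01) = 41.169027
converged: |Δa| < 1e-12 after 4 iterations
sag = a·(cosh(S/(2a)) − 1) = 41.169027·(cosh(0.768187) − 1) = 12.756366
T_max/T_min = cosh(S/(2a)) = 1.309853

a=41.169 sag=12.756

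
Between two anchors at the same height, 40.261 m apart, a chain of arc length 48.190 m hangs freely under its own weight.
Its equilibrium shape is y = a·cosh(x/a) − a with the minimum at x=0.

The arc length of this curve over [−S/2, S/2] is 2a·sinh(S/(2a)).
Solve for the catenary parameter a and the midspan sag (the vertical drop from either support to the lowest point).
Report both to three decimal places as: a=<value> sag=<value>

seed: a₀ = √(S³/(24(L−S))) = √(40.261³/(24·7.929)) = 18.518764
iter 1: u=1.087033  f(a)=+4.819e-01  f'(a)=-9.619e-01  a ← 18.518764 − (+4.819e-01/-9.619e-01) = 19.019725
iter 2: u=1.058401  f(a)=+2.024e-02  f'(a)=-8.826e-01  a ← 19.019725 − (+2.024e-02/-8.826e-01) = 19.042663
iter 3: u=1.057126  f(a)=+3.921e-05  f'(a)=-8.792e-01  a ← 19.042663 − (+3.921e-05/-8.792e-01) = 19.042707
iter 4: u=1.057124  f(a)=+1.477e-10  f'(a)=-8.792e-01  a ← 19.042707 − (+1.477e-10/-8.792e-01) = 19.042707
iter 5: u=1.057124  f(a)=+0.000e+00  f'(a)=-8.792e-01  a ← 19.042707 − (+0.000e+00/-8.792e-01) = 19.042707
converged: |Δa| < 1e-12 after 5 iterations
sag = a·(cosh(S/(2a)) − 1) = 19.042707·(cosh(1.057124) − 1) = 11.668752
T_max/T_min = cosh(S/(2a)) = 1.612767

a=19.043 sag=11.669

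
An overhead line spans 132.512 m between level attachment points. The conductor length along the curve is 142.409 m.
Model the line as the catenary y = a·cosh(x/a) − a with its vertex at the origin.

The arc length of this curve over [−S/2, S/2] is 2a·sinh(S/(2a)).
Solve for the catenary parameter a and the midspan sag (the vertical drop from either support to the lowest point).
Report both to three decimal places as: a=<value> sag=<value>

a=100.065 sag=22.748

seed: a₀ = √(S³/(24(L−S))) = √(132.512³/(24·9.897)) = 98.974976
iter 1: u=0.669422  f(a)=+2.241e-01  f'(a)=-2.091e-01  a ← 98.974976 − (+2.241e-01/-2.091e-01) = 100.046901
iter 2: u=0.662249  f(a)=+3.693e-03  f'(a)=-2.023e-01  a ← 100.046901 − (+3.693e-03/-2.023e-01) = 100.065161
iter 3: u=0.662129  f(a)=+1.040e-06  f'(a)=-2.021e-01  a ← 100.065161 − (+1.040e-06/-2.021e-01) = 100.065166
iter 4: u=0.662129  f(a)=+1.137e-13  f'(a)=-2.021e-01  a ← 100.065166 − (+1.137e-13/-2.021e-01) = 100.065166
converged: |Δa| < 1e-12 after 4 iterations
sag = a·(cosh(S/(2a)) − 1) = 100.065166·(cosh(0.662129) − 1) = 22.748181
T_max/T_min = cosh(S/(2a)) = 1.227334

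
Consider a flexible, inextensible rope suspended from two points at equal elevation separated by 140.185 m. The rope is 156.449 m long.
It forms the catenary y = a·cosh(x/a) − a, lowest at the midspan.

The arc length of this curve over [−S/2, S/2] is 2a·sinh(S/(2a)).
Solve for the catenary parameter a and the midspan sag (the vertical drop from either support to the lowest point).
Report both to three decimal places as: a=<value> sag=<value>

seed: a₀ = √(S³/(24(L−S))) = √(140.185³/(24·16.264)) = 84.010393
iter 1: u=0.834331  f(a)=+5.755e-01  f'(a)=-4.148e-01  a ← 84.010393 − (+5.755e-01/-4.148e-01) = 85.397854
iter 2: u=0.820776  f(a)=+1.457e-02  f'(a)=-3.941e-01  a ← 85.397854 − (+1.457e-02/-3.941e-01) = 85.434823
iter 3: u=0.820421  f(a)=+9.871e-06  f'(a)=-3.935e-01  a ← 85.434823 − (+9.871e-06/-3.935e-01) = 85.434848
iter 4: u=0.820420  f(a)=+4.547e-12  f'(a)=-3.935e-01  a ← 85.434848 − (+4.547e-12/-3.935e-01) = 85.434848
converged: |Δa| < 1e-12 after 4 iterations
sag = a·(cosh(S/(2a)) − 1) = 85.434848·(cosh(0.820420) − 1) = 30.402044
T_max/T_min = cosh(S/(2a)) = 1.355851

a=85.435 sag=30.402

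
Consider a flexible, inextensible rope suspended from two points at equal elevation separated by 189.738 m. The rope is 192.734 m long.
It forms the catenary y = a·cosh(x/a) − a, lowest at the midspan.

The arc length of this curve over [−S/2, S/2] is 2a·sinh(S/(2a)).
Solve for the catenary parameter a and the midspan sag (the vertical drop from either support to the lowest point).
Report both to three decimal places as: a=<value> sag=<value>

seed: a₀ = √(S³/(24(L−S))) = √(189.738³/(24·2.996)) = 308.215838
iter 1: u=0.307801  f(a)=+1.422e-02  f'(a)=-1.963e-02  a ← 308.215838 − (+1.422e-02/-1.963e-02) = 308.940616
iter 2: u=0.307078  f(a)=+5.033e-05  f'(a)=-1.949e-02  a ← 308.940616 − (+5.033e-05/-1.949e-02) = 308.943198
iter 3: u=0.307076  f(a)=+6.351e-10  f'(a)=-1.949e-02  a ← 308.943198 − (+6.351e-10/-1.949e-02) = 308.943198
iter 4: u=0.307076  f(a)=+2.842e-14  f'(a)=-1.949e-02  a ← 308.943198 − (+2.842e-14/-1.949e-02) = 308.943198
converged: |Δa| < 1e-12 after 4 iterations
sag = a·(cosh(S/(2a)) − 1) = 308.943198·(cosh(0.307076) − 1) = 14.680810
T_max/T_min = cosh(S/(2a)) = 1.047519

a=308.943 sag=14.681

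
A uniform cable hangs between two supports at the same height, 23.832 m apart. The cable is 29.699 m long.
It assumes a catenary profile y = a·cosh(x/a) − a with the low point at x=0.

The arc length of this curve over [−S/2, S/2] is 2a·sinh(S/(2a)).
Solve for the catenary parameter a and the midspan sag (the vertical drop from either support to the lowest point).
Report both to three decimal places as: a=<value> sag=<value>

seed: a₀ = √(S³/(24(L−S))) = √(23.832³/(24·5.867)) = 9.804537
iter 1: u=1.215356  f(a)=+4.489e-01  f'(a)=-1.383e+00  a ← 9.804537 − (+4.489e-01/-1.383e+00) = 10.129055
iter 2: u=1.176418  f(a)=+2.325e-02  f'(a)=-1.243e+00  a ← 10.129055 − (+2.325e-02/-1.243e+00) = 10.147755
iter 3: u=1.174250  f(a)=+6.991e-05  f'(a)=-1.236e+00  a ← 10.147755 − (+6.991e-05/-1.236e+00) = 10.147812
iter 4: u=1.174243  f(a)=+6.363e-10  f'(a)=-1.236e+00  a ← 10.147812 − (+6.363e-10/-1.236e+00) = 10.147812
iter 5: u=1.174243  f(a)=+3.553e-15  f'(a)=-1.236e+00  a ← 10.147812 − (+3.553e-15/-1.236e+00) = 10.147812
converged: |Δa| < 1e-12 after 5 iterations
sag = a·(cosh(S/(2a)) − 1) = 10.147812·(cosh(1.174243) − 1) = 7.837897
T_max/T_min = cosh(S/(2a)) = 1.772373

a=10.148 sag=7.838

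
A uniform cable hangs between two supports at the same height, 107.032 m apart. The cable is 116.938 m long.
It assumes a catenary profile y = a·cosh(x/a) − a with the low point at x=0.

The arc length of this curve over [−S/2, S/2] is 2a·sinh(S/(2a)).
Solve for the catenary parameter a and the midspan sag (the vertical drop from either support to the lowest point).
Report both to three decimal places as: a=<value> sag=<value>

a=72.791 sag=20.575

seed: a₀ = √(S³/(24(L−S))) = √(107.032³/(24·9.906)) = 71.815085
iter 1: u=0.745192  f(a)=+2.787e-01  f'(a)=-2.915e-01  a ← 71.815085 − (+2.787e-01/-2.915e-01) = 72.771203
iter 2: u=0.735401  f(a)=+5.664e-03  f'(a)=-2.798e-01  a ← 72.771203 − (+5.664e-03/-2.798e-01) = 72.791447
iter 3: u=0.735196  f(a)=+2.446e-06  f'(a)=-2.795e-01  a ← 72.791447 − (+2.446e-06/-2.795e-01) = 72.791456
iter 4: u=0.735196  f(a)=+4.690e-13  f'(a)=-2.795e-01  a ← 72.791456 − (+4.690e-13/-2.795e-01) = 72.791456
converged: |Δa| < 1e-12 after 4 iterations
sag = a·(cosh(S/(2a)) − 1) = 72.791456·(cosh(0.735196) − 1) = 20.574598
T_max/T_min = cosh(S/(2a)) = 1.282651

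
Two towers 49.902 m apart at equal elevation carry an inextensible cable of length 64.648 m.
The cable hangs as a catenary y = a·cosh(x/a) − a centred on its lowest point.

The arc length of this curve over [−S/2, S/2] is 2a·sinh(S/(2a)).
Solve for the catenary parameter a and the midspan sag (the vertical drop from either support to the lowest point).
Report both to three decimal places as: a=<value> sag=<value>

seed: a₀ = √(S³/(24(L−S))) = √(49.902³/(24·14.746)) = 18.738473
iter 1: u=1.331539  f(a)=+1.364e+00  f'(a)=-1.871e+00  a ← 18.738473 − (+1.364e+00/-1.871e+00) = 19.467313
iter 2: u=1.281687  f(a)=+8.361e-02  f'(a)=-1.648e+00  a ← 19.467313 − (+8.361e-02/-1.648e+00) = 19.518040
iter 3: u=1.278356  f(a)=+3.596e-04  f'(a)=-1.634e+00  a ← 19.518040 − (+3.596e-04/-1.634e+00) = 19.518260
iter 4: u=1.278341  f(a)=+6.715e-09  f'(a)=-1.634e+00  a ← 19.518260 − (+6.715e-09/-1.634e+00) = 19.518260
iter 5: u=1.278341  f(a)=-1.421e-14  f'(a)=-1.634e+00  a ← 19.518260 − (-1.421e-14/-1.634e+00) = 19.518260
converged: |Δa| < 1e-12 after 5 iterations
sag = a·(cosh(S/(2a)) − 1) = 19.518260·(cosh(1.278341) − 1) = 18.241553
T_max/T_min = cosh(S/(2a)) = 1.934589

a=19.518 sag=18.242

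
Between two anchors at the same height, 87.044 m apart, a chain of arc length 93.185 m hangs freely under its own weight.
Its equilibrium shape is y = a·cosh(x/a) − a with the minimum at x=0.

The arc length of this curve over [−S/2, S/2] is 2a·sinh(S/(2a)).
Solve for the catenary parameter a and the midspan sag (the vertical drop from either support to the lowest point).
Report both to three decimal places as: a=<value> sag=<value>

a=67.590 sag=14.503

seed: a₀ = √(S³/(24(L−S))) = √(87.044³/(24·6.141)) = 66.893372
iter 1: u=0.650618  f(a)=+1.313e-01  f'(a)=-1.915e-01  a ← 66.893372 − (+1.313e-01/-1.915e-01) = 67.578989
iter 2: u=0.644017  f(a)=+2.046e-03  f'(a)=-1.856e-01  a ← 67.578989 − (+2.046e-03/-1.856e-01) = 67.590014
iter 3: u=0.643912  f(a)=+5.142e-07  f'(a)=-1.855e-01  a ← 67.590014 − (+5.142e-07/-1.855e-01) = 67.590016
iter 4: u=0.643912  f(a)=+0.000e+00  f'(a)=-1.855e-01  a ← 67.590016 − (+0.000e+00/-1.855e-01) = 67.590016
converged: |Δa| < 1e-12 after 4 iterations
sag = a·(cosh(S/(2a)) − 1) = 67.590016·(cosh(0.643912) − 1) = 14.503049
T_max/T_min = cosh(S/(2a)) = 1.214574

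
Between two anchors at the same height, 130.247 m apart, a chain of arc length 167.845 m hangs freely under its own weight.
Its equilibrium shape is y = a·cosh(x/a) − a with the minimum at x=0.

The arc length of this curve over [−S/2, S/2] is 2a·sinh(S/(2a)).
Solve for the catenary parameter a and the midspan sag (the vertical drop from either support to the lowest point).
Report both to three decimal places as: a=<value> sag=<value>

a=51.498 sag=46.965

seed: a₀ = √(S³/(24(L−S))) = √(130.247³/(24·37.598)) = 49.483864
iter 1: u=1.316055  f(a)=+3.394e+00  f'(a)=-1.800e+00  a ← 49.483864 − (+3.394e+00/-1.800e+00) = 51.369567
iter 2: u=1.267745  f(a)=+2.036e-01  f'(a)=-1.590e+00  a ← 51.369567 − (+2.036e-01/-1.590e+00) = 51.497669
iter 3: u=1.264591  f(a)=+8.367e-04  f'(a)=-1.577e+00  a ← 51.497669 − (+8.367e-04/-1.577e+00) = 51.498200
iter 4: u=1.264578  f(a)=+1.425e-08  f'(a)=-1.576e+00  a ← 51.498200 − (+1.425e-08/-1.576e+00) = 51.498200
iter 5: u=1.264578  f(a)=-2.842e-14  f'(a)=-1.576e+00  a ← 51.498200 − (-2.842e-14/-1.576e+00) = 51.498200
converged: |Δa| < 1e-12 after 5 iterations
sag = a·(cosh(S/(2a)) − 1) = 51.498200·(cosh(1.264578) − 1) = 46.965248
T_max/T_min = cosh(S/(2a)) = 1.911978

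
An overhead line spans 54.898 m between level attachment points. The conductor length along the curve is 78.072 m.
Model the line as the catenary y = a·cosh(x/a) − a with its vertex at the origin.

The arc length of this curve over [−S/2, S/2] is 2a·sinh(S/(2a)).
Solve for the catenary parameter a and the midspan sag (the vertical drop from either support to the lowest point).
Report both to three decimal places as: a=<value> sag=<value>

a=18.248 sag=24.842

seed: a₀ = √(S³/(24(L−S))) = √(54.898³/(24·23.174)) = 17.247600
iter 1: u=1.591468  f(a)=+3.118e+00  f'(a)=-3.432e+00  a ← 17.247600 − (+3.118e+00/-3.432e+00) = 18.156032
iter 2: u=1.511839  f(a)=+2.633e-01  f'(a)=-2.875e+00  a ← 18.156032 − (+2.633e-01/-2.875e+00) = 18.247606
iter 3: u=1.504252  f(a)=+2.260e-03  f'(a)=-2.826e+00  a ← 18.247606 − (+2.260e-03/-2.826e+00) = 18.248406
iter 4: u=1.504186  f(a)=+1.696e-07  f'(a)=-2.826e+00  a ← 18.248406 − (+1.696e-07/-2.826e+00) = 18.248406
iter 5: u=1.504186  f(a)=+0.000e+00  f'(a)=-2.826e+00  a ← 18.248406 − (+0.000e+00/-2.826e+00) = 18.248406
converged: |Δa| < 1e-12 after 5 iterations
sag = a·(cosh(S/(2a)) − 1) = 18.248406·(cosh(1.504186) − 1) = 24.842354
T_max/T_min = cosh(S/(2a)) = 2.361344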